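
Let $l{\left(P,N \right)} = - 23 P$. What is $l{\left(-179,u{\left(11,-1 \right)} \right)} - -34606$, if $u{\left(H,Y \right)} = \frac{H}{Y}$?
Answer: $38723$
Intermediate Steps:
$l{\left(-179,u{\left(11,-1 \right)} \right)} - -34606 = \left(-23\right) \left(-179\right) - -34606 = 4117 + 34606 = 38723$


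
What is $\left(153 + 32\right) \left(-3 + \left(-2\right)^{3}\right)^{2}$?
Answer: $22385$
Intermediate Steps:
$\left(153 + 32\right) \left(-3 + \left(-2\right)^{3}\right)^{2} = 185 \left(-3 - 8\right)^{2} = 185 \left(-11\right)^{2} = 185 \cdot 121 = 22385$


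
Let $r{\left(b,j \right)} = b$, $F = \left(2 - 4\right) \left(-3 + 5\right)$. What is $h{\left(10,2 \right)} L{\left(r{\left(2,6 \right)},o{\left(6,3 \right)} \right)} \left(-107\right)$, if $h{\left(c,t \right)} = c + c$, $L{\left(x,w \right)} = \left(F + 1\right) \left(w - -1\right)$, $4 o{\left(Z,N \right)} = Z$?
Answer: $16050$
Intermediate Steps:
$o{\left(Z,N \right)} = \frac{Z}{4}$
$F = -4$ ($F = \left(-2\right) 2 = -4$)
$L{\left(x,w \right)} = -3 - 3 w$ ($L{\left(x,w \right)} = \left(-4 + 1\right) \left(w - -1\right) = - 3 \left(w + 1\right) = - 3 \left(1 + w\right) = -3 - 3 w$)
$h{\left(c,t \right)} = 2 c$
$h{\left(10,2 \right)} L{\left(r{\left(2,6 \right)},o{\left(6,3 \right)} \right)} \left(-107\right) = 2 \cdot 10 \left(-3 - 3 \cdot \frac{1}{4} \cdot 6\right) \left(-107\right) = 20 \left(-3 - \frac{9}{2}\right) \left(-107\right) = 20 \left(- \frac{15}{2}\right) \left(-107\right) = \left(-150\right) \left(-107\right) = 16050$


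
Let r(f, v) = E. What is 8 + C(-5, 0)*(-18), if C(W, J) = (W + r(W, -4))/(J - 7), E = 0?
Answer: -34/7 ≈ -4.8571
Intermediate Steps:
r(f, v) = 0
C(W, J) = W/(-7 + J) (C(W, J) = (W + 0)/(J - 7) = W/(-7 + J))
8 + C(-5, 0)*(-18) = 8 - 5/(-7 + 0)*(-18) = 8 - 5/(-7)*(-18) = 8 - 5*(-1/7)*(-18) = 8 + (5/7)*(-18) = 8 - 90/7 = -34/7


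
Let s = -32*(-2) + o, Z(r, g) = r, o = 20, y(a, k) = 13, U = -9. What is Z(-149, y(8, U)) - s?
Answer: -233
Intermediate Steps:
s = 84 (s = -32*(-2) + 20 = 64 + 20 = 84)
Z(-149, y(8, U)) - s = -149 - 1*84 = -149 - 84 = -233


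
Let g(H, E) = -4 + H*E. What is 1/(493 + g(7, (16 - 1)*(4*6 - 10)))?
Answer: 1/1959 ≈ 0.00051046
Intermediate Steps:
g(H, E) = -4 + E*H
1/(493 + g(7, (16 - 1)*(4*6 - 10))) = 1/(493 + (-4 + ((16 - 1)*(4*6 - 10))*7)) = 1/(493 + (-4 + (15*(24 - 10))*7)) = 1/(493 + (-4 + (15*14)*7)) = 1/(493 + (-4 + 210*7)) = 1/(493 + (-4 + 1470)) = 1/(493 + 1466) = 1/1959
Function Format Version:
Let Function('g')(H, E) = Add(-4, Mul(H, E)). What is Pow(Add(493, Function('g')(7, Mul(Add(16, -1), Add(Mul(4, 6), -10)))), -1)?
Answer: Rational(1, 1959) ≈ 0.00051046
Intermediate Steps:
Function('g')(H, E) = Add(-4, Mul(E, H))
Pow(Add(493, Function('g')(7, Mul(Add(16, -1), Add(Mul(4, 6), -10)))), -1) = Pow(Add(493, Add(-4, Mul(Mul(Add(16, -1), Add(Mul(4, 6), -10)), 7))), -1) = Pow(Add(493, Add(-4, Mul(Mul(15, Add(24, -10)), 7))), -1) = Pow(Add(493, Add(-4, Mul(Mul(15, 14), 7))), -1) = Pow(Add(493, Add(-4, Mul(210, 7))), -1) = Pow(Add(493, Add(-4, 1470)), -1) = Pow(Add(493, 1466), -1) = Pow(1959, -1) = Rational(1, 1959)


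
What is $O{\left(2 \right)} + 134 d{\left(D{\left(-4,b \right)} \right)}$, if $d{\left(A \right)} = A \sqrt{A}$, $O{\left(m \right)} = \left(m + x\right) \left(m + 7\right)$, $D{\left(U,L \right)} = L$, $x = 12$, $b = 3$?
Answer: $126 + 402 \sqrt{3} \approx 822.28$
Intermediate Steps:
$O{\left(m \right)} = \left(7 + m\right) \left(12 + m\right)$ ($O{\left(m \right)} = \left(m + 12\right) \left(m + 7\right) = \left(12 + m\right) \left(7 + m\right) = \left(7 + m\right) \left(12 + m\right)$)
$d{\left(A \right)} = A^{\frac{3}{2}}$
$O{\left(2 \right)} + 134 d{\left(D{\left(-4,b \right)} \right)} = \left(84 + 2^{2} + 19 \cdot 2\right) + 134 \cdot 3^{\frac{3}{2}} = \left(84 + 4 + 38\right) + 134 \cdot 3 \sqrt{3} = 126 + 402 \sqrt{3}$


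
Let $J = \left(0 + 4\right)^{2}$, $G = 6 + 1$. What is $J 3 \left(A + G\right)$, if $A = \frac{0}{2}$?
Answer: $336$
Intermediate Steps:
$G = 7$
$A = 0$ ($A = 0 \cdot \frac{1}{2} = 0$)
$J = 16$ ($J = 4^{2} = 16$)
$J 3 \left(A + G\right) = 16 \cdot 3 \left(0 + 7\right) = 48 \cdot 7 = 336$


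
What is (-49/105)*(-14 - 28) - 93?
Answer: -367/5 ≈ -73.400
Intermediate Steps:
(-49/105)*(-14 - 28) - 93 = -49*1/105*(-42) - 93 = -7/15*(-42) - 93 = 98/5 - 93 = -367/5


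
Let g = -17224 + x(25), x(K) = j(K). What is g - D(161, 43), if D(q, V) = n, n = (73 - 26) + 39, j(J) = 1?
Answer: -17309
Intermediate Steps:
x(K) = 1
n = 86 (n = 47 + 39 = 86)
g = -17223 (g = -17224 + 1 = -17223)
D(q, V) = 86
g - D(161, 43) = -17223 - 1*86 = -17223 - 86 = -17309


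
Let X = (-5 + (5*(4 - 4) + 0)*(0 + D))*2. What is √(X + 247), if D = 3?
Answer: √237 ≈ 15.395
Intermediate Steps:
X = -10 (X = (-5 + (5*(4 - 4) + 0)*(0 + 3))*2 = (-5 + (5*0 + 0)*3)*2 = (-5 + (0 + 0)*3)*2 = (-5 + 0*3)*2 = (-5 + 0)*2 = -5*2 = -10)
√(X + 247) = √(-10 + 247) = √237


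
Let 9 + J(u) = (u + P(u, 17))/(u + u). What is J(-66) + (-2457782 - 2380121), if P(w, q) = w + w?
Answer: -9675821/2 ≈ -4.8379e+6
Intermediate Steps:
P(w, q) = 2*w
J(u) = -15/2 (J(u) = -9 + (u + 2*u)/(u + u) = -9 + (3*u)/((2*u)) = -9 + (3*u)*(1/(2*u)) = -9 + 3/2 = -15/2)
J(-66) + (-2457782 - 2380121) = -15/2 + (-2457782 - 2380121) = -15/2 - 4837903 = -9675821/2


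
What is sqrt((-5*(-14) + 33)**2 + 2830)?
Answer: sqrt(13439) ≈ 115.93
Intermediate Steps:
sqrt((-5*(-14) + 33)**2 + 2830) = sqrt((70 + 33)**2 + 2830) = sqrt(103**2 + 2830) = sqrt(10609 + 2830) = sqrt(13439)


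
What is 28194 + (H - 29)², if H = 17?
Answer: 28338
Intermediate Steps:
28194 + (H - 29)² = 28194 + (17 - 29)² = 28194 + (-12)² = 28194 + 144 = 28338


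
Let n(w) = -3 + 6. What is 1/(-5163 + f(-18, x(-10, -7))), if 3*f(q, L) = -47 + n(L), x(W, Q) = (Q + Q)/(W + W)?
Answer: -3/15533 ≈ -0.00019314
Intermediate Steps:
n(w) = 3
x(W, Q) = Q/W (x(W, Q) = (2*Q)/((2*W)) = (2*Q)*(1/(2*W)) = Q/W)
f(q, L) = -44/3 (f(q, L) = (-47 + 3)/3 = (1/3)*(-44) = -44/3)
1/(-5163 + f(-18, x(-10, -7))) = 1/(-5163 - 44/3) = 1/(-15533/3) = -3/15533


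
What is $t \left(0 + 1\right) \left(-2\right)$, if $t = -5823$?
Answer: $11646$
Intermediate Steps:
$t \left(0 + 1\right) \left(-2\right) = - 5823 \left(0 + 1\right) \left(-2\right) = - 5823 \cdot 1 \left(-2\right) = \left(-5823\right) \left(-2\right) = 11646$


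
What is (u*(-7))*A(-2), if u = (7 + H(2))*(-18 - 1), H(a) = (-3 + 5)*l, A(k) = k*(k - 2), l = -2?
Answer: 3192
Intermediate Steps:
A(k) = k*(-2 + k)
H(a) = -4 (H(a) = (-3 + 5)*(-2) = 2*(-2) = -4)
u = -57 (u = (7 - 4)*(-18 - 1) = 3*(-19) = -57)
(u*(-7))*A(-2) = (-57*(-7))*(-2*(-2 - 2)) = 399*(-2*(-4)) = 399*8 = 3192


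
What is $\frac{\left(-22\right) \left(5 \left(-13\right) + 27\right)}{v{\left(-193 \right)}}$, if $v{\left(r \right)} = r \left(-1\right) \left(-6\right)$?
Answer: $- \frac{418}{579} \approx -0.72193$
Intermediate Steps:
$v{\left(r \right)} = 6 r$ ($v{\left(r \right)} = - r \left(-6\right) = 6 r$)
$\frac{\left(-22\right) \left(5 \left(-13\right) + 27\right)}{v{\left(-193 \right)}} = \frac{\left(-22\right) \left(5 \left(-13\right) + 27\right)}{6 \left(-193\right)} = \frac{\left(-22\right) \left(-65 + 27\right)}{-1158} = \left(-22\right) \left(-38\right) \left(- \frac{1}{1158}\right) = 836 \left(- \frac{1}{1158}\right) = - \frac{418}{579}$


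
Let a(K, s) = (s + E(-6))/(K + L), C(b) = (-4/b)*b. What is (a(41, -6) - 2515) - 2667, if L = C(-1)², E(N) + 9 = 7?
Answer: -295382/57 ≈ -5182.1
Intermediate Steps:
C(b) = -4
E(N) = -2 (E(N) = -9 + 7 = -2)
L = 16 (L = (-4)² = 16)
a(K, s) = (-2 + s)/(16 + K) (a(K, s) = (s - 2)/(K + 16) = (-2 + s)/(16 + K))
(a(41, -6) - 2515) - 2667 = ((-2 - 6)/(16 + 41) - 2515) - 2667 = (-8/57 - 2515) - 2667 = -143363/57 - 2667 = -295382/57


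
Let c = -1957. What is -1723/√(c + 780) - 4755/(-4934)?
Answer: 4755/4934 + 1723*I*√1177/1177 ≈ 0.96372 + 50.222*I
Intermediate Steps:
-1723/√(c + 780) - 4755/(-4934) = -1723/√(-1957 + 780) - 4755/(-4934) = -1723*(-I*√1177/1177) - 4755*(-1/4934) = -1723*(-I*√1177/1177) + 4755/4934 = -(-1723)*I*√1177/1177 + 4755/4934 = 1723*I*√1177/1177 + 4755/4934 = 4755/4934 + 1723*I*√1177/1177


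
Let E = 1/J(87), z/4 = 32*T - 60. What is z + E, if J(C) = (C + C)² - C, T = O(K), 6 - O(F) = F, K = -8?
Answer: 46853329/30189 ≈ 1552.0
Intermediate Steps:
O(F) = 6 - F
T = 14 (T = 6 - 1*(-8) = 6 + 8 = 14)
J(C) = -C + 4*C² (J(C) = (2*C)² - C = 4*C² - C = -C + 4*C²)
z = 1552 (z = 4*(32*14 - 60) = 4*(448 - 60) = 4*388 = 1552)
E = 1/30189 (E = 1/(87*(-1 + 4*87)) = 1/(87*(-1 + 348)) = 1/(87*347) = 1/30189 ≈ 3.3125e-5)
z + E = 1552 + 1/30189 = 46853329/30189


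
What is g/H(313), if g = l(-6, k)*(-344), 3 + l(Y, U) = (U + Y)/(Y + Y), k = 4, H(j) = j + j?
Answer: 1462/939 ≈ 1.5570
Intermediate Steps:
H(j) = 2*j
l(Y, U) = -3 + (U + Y)/(2*Y) (l(Y, U) = -3 + (U + Y)/(Y + Y) = -3 + (U + Y)/((2*Y)) = -3 + (U + Y)*(1/(2*Y)) = -3 + (U + Y)/(2*Y))
g = 2924/3 (g = ((½)*(4 - 5*(-6))/(-6))*(-344) = ((½)*(-⅙)*(4 + 30))*(-344) = ((½)*(-⅙)*34)*(-344) = -17/6*(-344) = 2924/3 ≈ 974.67)
g/H(313) = 2924/(3*((2*313))) = (2924/3)/626 = (2924/3)*(1/626) = 1462/939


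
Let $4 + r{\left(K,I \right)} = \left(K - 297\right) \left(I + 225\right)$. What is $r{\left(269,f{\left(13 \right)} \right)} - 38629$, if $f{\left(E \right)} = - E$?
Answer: $-44569$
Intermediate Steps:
$r{\left(K,I \right)} = -4 + \left(-297 + K\right) \left(225 + I\right)$ ($r{\left(K,I \right)} = -4 + \left(K - 297\right) \left(I + 225\right) = -4 + \left(-297 + K\right) \left(225 + I\right)$)
$r{\left(269,f{\left(13 \right)} \right)} - 38629 = \left(-66829 - 297 \left(\left(-1\right) 13\right) + 225 \cdot 269 + \left(-1\right) 13 \cdot 269\right) - 38629 = \left(-66829 - -3861 + 60525 - 3497\right) - 38629 = \left(-66829 + 3861 + 60525 - 3497\right) - 38629 = -5940 - 38629 = -44569$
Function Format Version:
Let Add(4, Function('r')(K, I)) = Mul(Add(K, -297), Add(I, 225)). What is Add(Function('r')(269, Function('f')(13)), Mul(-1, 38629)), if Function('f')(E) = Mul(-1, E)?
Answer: -44569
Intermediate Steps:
Function('r')(K, I) = Add(-4, Mul(Add(-297, K), Add(225, I))) (Function('r')(K, I) = Add(-4, Mul(Add(K, -297), Add(I, 225))) = Add(-4, Mul(Add(-297, K), Add(225, I))))
Add(Function('r')(269, Function('f')(13)), Mul(-1, 38629)) = Add(Add(-66829, Mul(-297, Mul(-1, 13)), Mul(225, 269), Mul(Mul(-1, 13), 269)), Mul(-1, 38629)) = Add(Add(-66829, Mul(-297, -13), 60525, Mul(-13, 269)), -38629) = Add(Add(-66829, 3861, 60525, -3497), -38629) = Add(-5940, -38629) = -44569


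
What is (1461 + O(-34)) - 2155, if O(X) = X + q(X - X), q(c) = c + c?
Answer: -728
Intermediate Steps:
q(c) = 2*c
O(X) = X (O(X) = X + 2*(X - X) = X + 2*0 = X + 0 = X)
(1461 + O(-34)) - 2155 = (1461 - 34) - 2155 = 1427 - 2155 = -728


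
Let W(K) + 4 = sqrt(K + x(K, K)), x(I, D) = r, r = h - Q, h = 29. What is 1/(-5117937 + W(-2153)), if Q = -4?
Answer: -5117941/26193320081601 - 2*I*sqrt(530)/26193320081601 ≈ -1.9539e-7 - 1.7578e-12*I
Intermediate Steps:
r = 33 (r = 29 - 1*(-4) = 29 + 4 = 33)
x(I, D) = 33
W(K) = -4 + sqrt(33 + K) (W(K) = -4 + sqrt(K + 33) = -4 + sqrt(33 + K))
1/(-5117937 + W(-2153)) = 1/(-5117937 + (-4 + sqrt(33 - 2153))) = 1/(-5117937 + (-4 + sqrt(-2120))) = 1/(-5117937 + (-4 + 2*I*sqrt(530))) = 1/(-5117941 + 2*I*sqrt(530))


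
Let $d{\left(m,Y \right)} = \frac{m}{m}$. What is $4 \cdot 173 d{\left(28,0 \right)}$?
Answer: $692$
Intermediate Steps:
$d{\left(m,Y \right)} = 1$
$4 \cdot 173 d{\left(28,0 \right)} = 4 \cdot 173 \cdot 1 = 692 \cdot 1 = 692$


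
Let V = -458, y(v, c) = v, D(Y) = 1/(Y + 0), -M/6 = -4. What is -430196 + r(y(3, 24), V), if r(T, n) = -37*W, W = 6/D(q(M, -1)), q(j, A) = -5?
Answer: -429086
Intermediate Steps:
M = 24 (M = -6*(-4) = 24)
D(Y) = 1/Y
W = -30 (W = 6/(1/(-5)) = 6/(-1/5) = 6*(-5) = -30)
r(T, n) = 1110 (r(T, n) = -37*(-30) = 1110)
-430196 + r(y(3, 24), V) = -430196 + 1110 = -429086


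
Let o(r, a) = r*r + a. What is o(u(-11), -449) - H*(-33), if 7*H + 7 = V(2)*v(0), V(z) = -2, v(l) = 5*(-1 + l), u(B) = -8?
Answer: -2596/7 ≈ -370.86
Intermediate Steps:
o(r, a) = a + r² (o(r, a) = r² + a = a + r²)
v(l) = -5 + 5*l
H = 3/7 (H = -1 + (-2*(-5 + 5*0))/7 = -1 + (-2*(-5 + 0))/7 = -1 + (-2*(-5))/7 = -1 + (⅐)*10 = -1 + 10/7 = 3/7 ≈ 0.42857)
o(u(-11), -449) - H*(-33) = (-449 + (-8)²) - 3*(-33)/7 = (-449 + 64) - 1*(-99/7) = -385 + 99/7 = -2596/7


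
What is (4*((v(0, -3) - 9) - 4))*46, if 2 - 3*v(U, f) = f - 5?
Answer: -5336/3 ≈ -1778.7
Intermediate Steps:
v(U, f) = 7/3 - f/3 (v(U, f) = ⅔ - (f - 5)/3 = ⅔ - (-5 + f)/3 = ⅔ + (5/3 - f/3) = 7/3 - f/3)
(4*((v(0, -3) - 9) - 4))*46 = (4*(((7/3 - ⅓*(-3)) - 9) - 4))*46 = (4*(((7/3 + 1) - 9) - 4))*46 = (4*((10/3 - 9) - 4))*46 = (4*(-17/3 - 4))*46 = (4*(-29/3))*46 = -116/3*46 = -5336/3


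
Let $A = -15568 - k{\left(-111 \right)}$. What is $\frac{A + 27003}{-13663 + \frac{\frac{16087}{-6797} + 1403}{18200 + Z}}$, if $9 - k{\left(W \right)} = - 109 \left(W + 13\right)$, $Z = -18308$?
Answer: $- \frac{1352412684}{836600041} \approx -1.6166$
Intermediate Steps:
$k{\left(W \right)} = 1426 + 109 W$ ($k{\left(W \right)} = 9 - - 109 \left(W + 13\right) = 9 - - 109 \left(13 + W\right) = 9 - \left(-1417 - 109 W\right) = 9 + \left(1417 + 109 W\right) = 1426 + 109 W$)
$A = -4895$ ($A = -15568 - \left(1426 + 109 \left(-111\right)\right) = -15568 - \left(1426 - 12099\right) = -15568 - -10673 = -15568 + 10673 = -4895$)
$\frac{A + 27003}{-13663 + \frac{\frac{16087}{-6797} + 1403}{18200 + Z}} = \frac{-4895 + 27003}{-13663 + \frac{\frac{16087}{-6797} + 1403}{18200 - 18308}} = \frac{22108}{-13663 + \frac{16087 \left(- \frac{1}{6797}\right) + 1403}{-108}} = \frac{22108}{-13663 + \left(- \frac{16087}{6797} + 1403\right) \left(- \frac{1}{108}\right)} = \frac{22108}{-13663 + \frac{9520104}{6797} \left(- \frac{1}{108}\right)} = \frac{22108}{-13663 - \frac{793342}{61173}} = \frac{22108}{- \frac{836600041}{61173}} = 22108 \left(- \frac{61173}{836600041}\right) = - \frac{1352412684}{836600041}$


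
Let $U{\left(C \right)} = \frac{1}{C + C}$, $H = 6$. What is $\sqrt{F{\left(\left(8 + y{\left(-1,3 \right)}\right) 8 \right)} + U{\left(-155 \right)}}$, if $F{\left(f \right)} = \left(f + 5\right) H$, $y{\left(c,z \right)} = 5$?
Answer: $\frac{\sqrt{62849090}}{310} \approx 25.573$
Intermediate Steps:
$U{\left(C \right)} = \frac{1}{2 C}$
$F{\left(f \right)} = 30 + 6 f$ ($F{\left(f \right)} = \left(f + 5\right) 6 = \left(5 + f\right) 6 = 30 + 6 f$)
$\sqrt{F{\left(\left(8 + y{\left(-1,3 \right)}\right) 8 \right)} + U{\left(-155 \right)}} = \sqrt{\left(30 + 6 \left(8 + 5\right) 8\right) + \frac{1}{2 \left(-155\right)}} = \sqrt{\left(30 + 6 \cdot 13 \cdot 8\right) + \frac{1}{2} \left(- \frac{1}{155}\right)} = \sqrt{\left(30 + 6 \cdot 104\right) - \frac{1}{310}} = \sqrt{\left(30 + 624\right) - \frac{1}{310}} = \sqrt{654 - \frac{1}{310}} = \sqrt{\frac{202739}{310}} = \frac{\sqrt{62849090}}{310}$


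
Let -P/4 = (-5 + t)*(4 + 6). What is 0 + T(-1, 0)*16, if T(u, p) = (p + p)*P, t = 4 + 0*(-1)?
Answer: 0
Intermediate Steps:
t = 4 (t = 4 + 0 = 4)
P = 40 (P = -4*(-5 + 4)*(4 + 6) = -(-4)*10 = -4*(-10) = 40)
T(u, p) = 80*p (T(u, p) = (p + p)*40 = (2*p)*40 = 80*p)
0 + T(-1, 0)*16 = 0 + (80*0)*16 = 0 + 0*16 = 0 + 0 = 0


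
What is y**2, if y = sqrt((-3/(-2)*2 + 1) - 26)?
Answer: -22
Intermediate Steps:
y = I*sqrt(22) (y = sqrt((-3*(-1/2)*2 + 1) - 26) = sqrt(((3/2)*2 + 1) - 26) = sqrt((3 + 1) - 26) = sqrt(4 - 26) = sqrt(-22) = I*sqrt(22) ≈ 4.6904*I)
y**2 = (I*sqrt(22))**2 = -22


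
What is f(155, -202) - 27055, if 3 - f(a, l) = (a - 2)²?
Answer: -50461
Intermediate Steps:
f(a, l) = 3 - (-2 + a)² (f(a, l) = 3 - (a - 2)² = 3 - (-2 + a)²)
f(155, -202) - 27055 = (3 - (-2 + 155)²) - 27055 = (3 - 1*153²) - 27055 = (3 - 1*23409) - 27055 = (3 - 23409) - 27055 = -23406 - 27055 = -50461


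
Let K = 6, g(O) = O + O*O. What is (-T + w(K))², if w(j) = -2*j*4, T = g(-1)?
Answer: 2304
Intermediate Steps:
g(O) = O + O²
T = 0 (T = -(1 - 1) = -1*0 = 0)
w(j) = -8*j
(-T + w(K))² = (-1*0 - 8*6)² = (0 - 48)² = (-48)² = 2304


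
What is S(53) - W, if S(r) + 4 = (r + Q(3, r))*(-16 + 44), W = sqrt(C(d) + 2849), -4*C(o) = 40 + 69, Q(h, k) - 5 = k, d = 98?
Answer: 3104 - sqrt(11287)/2 ≈ 3050.9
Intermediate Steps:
Q(h, k) = 5 + k
C(o) = -109/4 (C(o) = -(40 + 69)/4 = -1/4*109 = -109/4)
W = sqrt(11287)/2 (W = sqrt(-109/4 + 2849) = sqrt(11287/4) = sqrt(11287)/2 ≈ 53.120)
S(r) = 136 + 56*r (S(r) = -4 + (r + (5 + r))*(-16 + 44) = -4 + (5 + 2*r)*28 = -4 + (140 + 56*r) = 136 + 56*r)
S(53) - W = (136 + 56*53) - sqrt(11287)/2 = (136 + 2968) - sqrt(11287)/2 = 3104 - sqrt(11287)/2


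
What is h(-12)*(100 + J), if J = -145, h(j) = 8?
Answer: -360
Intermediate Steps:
h(-12)*(100 + J) = 8*(100 - 145) = 8*(-45) = -360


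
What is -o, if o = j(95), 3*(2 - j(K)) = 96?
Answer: 30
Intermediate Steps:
j(K) = -30 (j(K) = 2 - ⅓*96 = 2 - 32 = -30)
o = -30
-o = -1*(-30) = 30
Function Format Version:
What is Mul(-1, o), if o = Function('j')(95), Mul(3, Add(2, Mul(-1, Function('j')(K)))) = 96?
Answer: 30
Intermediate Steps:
Function('j')(K) = -30 (Function('j')(K) = Add(2, Mul(Rational(-1, 3), 96)) = Add(2, -32) = -30)
o = -30
Mul(-1, o) = Mul(-1, -30) = 30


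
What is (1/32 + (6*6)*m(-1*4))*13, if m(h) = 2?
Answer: 29965/32 ≈ 936.41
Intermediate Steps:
(1/32 + (6*6)*m(-1*4))*13 = (1/32 + (6*6)*2)*13 = (1/32 + 36*2)*13 = (1/32 + 72)*13 = (2305/32)*13 = 29965/32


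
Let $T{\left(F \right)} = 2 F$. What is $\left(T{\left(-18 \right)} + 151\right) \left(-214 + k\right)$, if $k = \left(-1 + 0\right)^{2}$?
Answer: $-24495$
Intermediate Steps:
$k = 1$ ($k = \left(-1\right)^{2} = 1$)
$\left(T{\left(-18 \right)} + 151\right) \left(-214 + k\right) = \left(2 \left(-18\right) + 151\right) \left(-214 + 1\right) = \left(-36 + 151\right) \left(-213\right) = 115 \left(-213\right) = -24495$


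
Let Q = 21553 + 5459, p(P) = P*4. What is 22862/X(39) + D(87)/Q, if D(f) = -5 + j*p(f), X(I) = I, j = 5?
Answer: 68624001/117052 ≈ 586.27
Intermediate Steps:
p(P) = 4*P
Q = 27012
D(f) = -5 + 20*f (D(f) = -5 + 5*(4*f) = -5 + 20*f)
22862/X(39) + D(87)/Q = 22862/39 + (-5 + 20*87)/27012 = 22862*(1/39) + (-5 + 1740)*(1/27012) = 22862/39 + 1735*(1/27012) = 22862/39 + 1735/27012 = 68624001/117052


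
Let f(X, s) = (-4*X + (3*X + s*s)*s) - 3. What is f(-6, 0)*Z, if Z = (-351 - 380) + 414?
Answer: -6657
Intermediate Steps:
Z = -317 (Z = -731 + 414 = -317)
f(X, s) = -3 - 4*X + s*(s² + 3*X) (f(X, s) = (-4*X + (3*X + s²)*s) - 3 = (-4*X + (s² + 3*X)*s) - 3 = (-4*X + s*(s² + 3*X)) - 3 = -3 - 4*X + s*(s² + 3*X))
f(-6, 0)*Z = (-3 + 0³ - 4*(-6) + 3*(-6)*0)*(-317) = (-3 + 0 + 24 + 0)*(-317) = 21*(-317) = -6657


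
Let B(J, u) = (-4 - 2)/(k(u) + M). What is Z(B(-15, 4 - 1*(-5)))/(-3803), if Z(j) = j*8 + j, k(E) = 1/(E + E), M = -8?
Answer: -972/543829 ≈ -0.0017873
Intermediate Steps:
k(E) = 1/(2*E)
B(J, u) = -6/(-8 + 1/(2*u)) (B(J, u) = (-4 - 2)/(1/(2*u) - 8) = -6/(-8 + 1/(2*u)))
Z(j) = 9*j (Z(j) = 8*j + j = 9*j)
Z(B(-15, 4 - 1*(-5)))/(-3803) = (9*(12*(4 - 1*(-5))/(-1 + 16*(4 - 1*(-5)))))/(-3803) = (9*(12*(4 + 5)/(-1 + 16*(4 + 5))))*(-1/3803) = (9*(12*9/(-1 + 16*9)))*(-1/3803) = (9*(12*9/(-1 + 144)))*(-1/3803) = (9*(12*9/143))*(-1/3803) = (9*(12*9*(1/143)))*(-1/3803) = (9*(108/143))*(-1/3803) = (972/143)*(-1/3803) = -972/543829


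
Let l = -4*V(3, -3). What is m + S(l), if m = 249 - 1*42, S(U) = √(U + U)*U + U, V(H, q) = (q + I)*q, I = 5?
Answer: 231 + 96*√3 ≈ 397.28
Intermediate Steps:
V(H, q) = q*(5 + q) (V(H, q) = (q + 5)*q = (5 + q)*q = q*(5 + q))
l = 24 (l = -(-12)*(5 - 3) = -(-12)*2 = -4*(-6) = 24)
S(U) = U + √2*U^(3/2) (S(U) = √(2*U)*U + U = (√2*√U)*U + U = √2*U^(3/2) + U = U + √2*U^(3/2))
m = 207 (m = 249 - 42 = 207)
m + S(l) = 207 + (24 + √2*24^(3/2)) = 207 + (24 + √2*(48*√6)) = 207 + (24 + 96*√3) = 231 + 96*√3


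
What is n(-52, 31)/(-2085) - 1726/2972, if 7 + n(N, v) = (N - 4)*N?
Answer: -1223237/619662 ≈ -1.9740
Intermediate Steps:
n(N, v) = -7 + N*(-4 + N) (n(N, v) = -7 + (N - 4)*N = -7 + (-4 + N)*N = -7 + N*(-4 + N))
n(-52, 31)/(-2085) - 1726/2972 = (-7 + (-52)² - 4*(-52))/(-2085) - 1726/2972 = (-7 + 2704 + 208)*(-1/2085) - 1726*1/2972 = 2905*(-1/2085) - 863/1486 = -581/417 - 863/1486 = -1223237/619662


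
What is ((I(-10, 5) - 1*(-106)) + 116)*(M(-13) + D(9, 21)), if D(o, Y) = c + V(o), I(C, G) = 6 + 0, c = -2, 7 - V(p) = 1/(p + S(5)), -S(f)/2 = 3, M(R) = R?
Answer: -1900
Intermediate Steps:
S(f) = -6 (S(f) = -2*3 = -6)
V(p) = 7 - 1/(-6 + p) (V(p) = 7 - 1/(p - 6) = 7 - 1/(-6 + p))
I(C, G) = 6
D(o, Y) = -2 + (-43 + 7*o)/(-6 + o)
((I(-10, 5) - 1*(-106)) + 116)*(M(-13) + D(9, 21)) = ((6 - 1*(-106)) + 116)*(-13 + (-31 + 5*9)/(-6 + 9)) = ((6 + 106) + 116)*(-13 + (-31 + 45)/3) = (112 + 116)*(-13 + (1/3)*14) = 228*(-13 + 14/3) = 228*(-25/3) = -1900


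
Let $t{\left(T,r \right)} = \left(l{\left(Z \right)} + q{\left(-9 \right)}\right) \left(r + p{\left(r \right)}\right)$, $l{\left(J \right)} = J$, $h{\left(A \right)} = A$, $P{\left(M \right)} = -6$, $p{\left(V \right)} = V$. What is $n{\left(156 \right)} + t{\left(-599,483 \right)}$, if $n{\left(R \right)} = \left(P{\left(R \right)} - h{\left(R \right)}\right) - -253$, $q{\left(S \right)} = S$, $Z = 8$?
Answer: $-875$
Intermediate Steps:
$t{\left(T,r \right)} = - 2 r$ ($t{\left(T,r \right)} = \left(8 - 9\right) \left(r + r\right) = - 2 r$)
$n{\left(R \right)} = 247 - R$ ($n{\left(R \right)} = \left(-6 - R\right) - -253 = \left(-6 - R\right) + 253 = 247 - R$)
$n{\left(156 \right)} + t{\left(-599,483 \right)} = \left(247 - 156\right) - 966 = 91 - 966 = -875$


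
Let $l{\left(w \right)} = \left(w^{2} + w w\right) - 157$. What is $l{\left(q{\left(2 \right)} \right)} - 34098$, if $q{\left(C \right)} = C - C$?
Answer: $-34255$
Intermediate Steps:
$q{\left(C \right)} = 0$
$l{\left(w \right)} = -157 + 2 w^{2}$ ($l{\left(w \right)} = \left(w^{2} + w^{2}\right) - 157 = 2 w^{2} - 157 = -157 + 2 w^{2}$)
$l{\left(q{\left(2 \right)} \right)} - 34098 = \left(-157 + 2 \cdot 0^{2}\right) - 34098 = \left(-157 + 2 \cdot 0\right) - 34098 = \left(-157 + 0\right) - 34098 = -157 - 34098 = -34255$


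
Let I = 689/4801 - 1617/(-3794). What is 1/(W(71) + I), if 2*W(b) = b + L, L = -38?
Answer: 1301071/22208906 ≈ 0.058583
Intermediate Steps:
W(b) = -19 + b/2 (W(b) = (b - 38)/2 = (-38 + b)/2 = -19 + b/2)
I = 1482469/2602142 (I = 689*(1/4801) - 1617*(-1/3794) = 689/4801 + 231/542 = 1482469/2602142 ≈ 0.56971)
1/(W(71) + I) = 1/((-19 + (½)*71) + 1482469/2602142) = 1/((-19 + 71/2) + 1482469/2602142) = 1/(33/2 + 1482469/2602142) = 1/(22208906/1301071) = 1301071/22208906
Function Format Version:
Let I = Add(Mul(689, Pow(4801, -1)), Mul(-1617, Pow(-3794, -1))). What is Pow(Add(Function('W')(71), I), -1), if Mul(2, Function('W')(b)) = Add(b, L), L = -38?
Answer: Rational(1301071, 22208906) ≈ 0.058583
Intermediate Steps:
Function('W')(b) = Add(-19, Mul(Rational(1, 2), b)) (Function('W')(b) = Mul(Rational(1, 2), Add(b, -38)) = Mul(Rational(1, 2), Add(-38, b)) = Add(-19, Mul(Rational(1, 2), b)))
I = Rational(1482469, 2602142) (I = Add(Mul(689, Rational(1, 4801)), Mul(-1617, Rational(-1, 3794))) = Add(Rational(689, 4801), Rational(231, 542)) = Rational(1482469, 2602142) ≈ 0.56971)
Pow(Add(Function('W')(71), I), -1) = Pow(Add(Add(-19, Mul(Rational(1, 2), 71)), Rational(1482469, 2602142)), -1) = Pow(Add(Add(-19, Rational(71, 2)), Rational(1482469, 2602142)), -1) = Pow(Add(Rational(33, 2), Rational(1482469, 2602142)), -1) = Pow(Rational(22208906, 1301071), -1) = Rational(1301071, 22208906)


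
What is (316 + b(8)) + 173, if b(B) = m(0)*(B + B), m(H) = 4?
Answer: 553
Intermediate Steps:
b(B) = 8*B (b(B) = 4*(B + B) = 4*(2*B) = 8*B)
(316 + b(8)) + 173 = (316 + 8*8) + 173 = (316 + 64) + 173 = 380 + 173 = 553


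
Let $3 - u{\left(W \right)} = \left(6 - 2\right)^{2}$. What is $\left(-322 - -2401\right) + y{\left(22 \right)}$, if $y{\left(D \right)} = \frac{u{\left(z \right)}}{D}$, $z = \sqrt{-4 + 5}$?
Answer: $\frac{45725}{22} \approx 2078.4$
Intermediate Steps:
$z = 1$ ($z = \sqrt{1} = 1$)
$u{\left(W \right)} = -13$ ($u{\left(W \right)} = 3 - \left(6 - 2\right)^{2} = 3 - 4^{2} = 3 - 16 = -13$)
$y{\left(D \right)} = - \frac{13}{D}$
$\left(-322 - -2401\right) + y{\left(22 \right)} = \left(-322 - -2401\right) - \frac{13}{22} = \left(-322 + 2401\right) - \frac{13}{22} = 2079 - \frac{13}{22} = \frac{45725}{22}$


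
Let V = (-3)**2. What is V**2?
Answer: 81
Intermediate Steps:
V = 9
V**2 = 9**2 = 81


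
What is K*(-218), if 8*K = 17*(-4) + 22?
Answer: 2507/2 ≈ 1253.5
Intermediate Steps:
K = -23/4 (K = (17*(-4) + 22)/8 = (-68 + 22)/8 = (1/8)*(-46) = -23/4 ≈ -5.7500)
K*(-218) = -23/4*(-218) = 2507/2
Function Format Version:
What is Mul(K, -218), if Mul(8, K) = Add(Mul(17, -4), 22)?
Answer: Rational(2507, 2) ≈ 1253.5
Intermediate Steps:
K = Rational(-23, 4) (K = Mul(Rational(1, 8), Add(Mul(17, -4), 22)) = Mul(Rational(1, 8), Add(-68, 22)) = Mul(Rational(1, 8), -46) = Rational(-23, 4) ≈ -5.7500)
Mul(K, -218) = Mul(Rational(-23, 4), -218) = Rational(2507, 2)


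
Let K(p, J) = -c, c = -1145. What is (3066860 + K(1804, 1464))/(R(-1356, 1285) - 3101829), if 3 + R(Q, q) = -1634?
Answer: -3068005/3103466 ≈ -0.98857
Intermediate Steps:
R(Q, q) = -1637 (R(Q, q) = -3 - 1634 = -1637)
K(p, J) = 1145 (K(p, J) = -1*(-1145) = 1145)
(3066860 + K(1804, 1464))/(R(-1356, 1285) - 3101829) = (3066860 + 1145)/(-1637 - 3101829) = 3068005/(-3103466) = 3068005*(-1/3103466) = -3068005/3103466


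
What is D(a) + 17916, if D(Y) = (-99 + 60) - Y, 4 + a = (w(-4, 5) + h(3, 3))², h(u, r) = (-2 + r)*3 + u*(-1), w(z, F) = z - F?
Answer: 17800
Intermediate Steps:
h(u, r) = -6 - u + 3*r (h(u, r) = (-6 + 3*r) - u = -6 - u + 3*r)
a = 77 (a = -4 + ((-4 - 1*5) + (-6 - 1*3 + 3*3))² = -4 + ((-4 - 5) + (-6 - 3 + 9))² = -4 + (-9 + 0)² = -4 + (-9)² = -4 + 81 = 77)
D(Y) = -39 - Y
D(a) + 17916 = (-39 - 1*77) + 17916 = (-39 - 77) + 17916 = -116 + 17916 = 17800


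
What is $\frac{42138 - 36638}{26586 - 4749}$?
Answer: $\frac{5500}{21837} \approx 0.25187$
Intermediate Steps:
$\frac{42138 - 36638}{26586 - 4749} = \frac{5500}{21837}$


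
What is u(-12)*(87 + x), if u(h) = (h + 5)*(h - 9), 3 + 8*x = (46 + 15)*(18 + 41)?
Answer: 157731/2 ≈ 78866.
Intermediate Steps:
x = 899/2 (x = -3/8 + ((46 + 15)*(18 + 41))/8 = -3/8 + (61*59)/8 = -3/8 + (1/8)*3599 = -3/8 + 3599/8 = 899/2 ≈ 449.50)
u(h) = (-9 + h)*(5 + h) (u(h) = (5 + h)*(-9 + h) = (-9 + h)*(5 + h))
u(-12)*(87 + x) = (-45 + (-12)**2 - 4*(-12))*(87 + 899/2) = (-45 + 144 + 48)*(1073/2) = 147*(1073/2) = 157731/2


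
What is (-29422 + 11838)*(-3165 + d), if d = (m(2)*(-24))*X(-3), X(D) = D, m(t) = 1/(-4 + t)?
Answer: 56286384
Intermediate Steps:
d = -36 (d = (-24/(-4 + 2))*(-3) = (-24/(-2))*(-3) = -½*(-24)*(-3) = 12*(-3) = -36)
(-29422 + 11838)*(-3165 + d) = (-29422 + 11838)*(-3165 - 36) = -17584*(-3201) = 56286384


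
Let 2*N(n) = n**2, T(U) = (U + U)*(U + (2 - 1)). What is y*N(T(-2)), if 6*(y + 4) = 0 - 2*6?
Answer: -48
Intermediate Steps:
y = -6 (y = -4 + (0 - 2*6)/6 = -4 + (0 - 12)/6 = -4 + (1/6)*(-12) = -4 - 2 = -6)
T(U) = 2*U*(1 + U) (T(U) = (2*U)*(U + 1) = (2*U)*(1 + U) = 2*U*(1 + U))
N(n) = n**2/2
y*N(T(-2)) = -3*(2*(-2)*(1 - 2))**2 = -3*(2*(-2)*(-1))**2 = -3*4**2 = -3*16 = -6*8 = -48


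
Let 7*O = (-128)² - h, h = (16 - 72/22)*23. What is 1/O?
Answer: 77/177004 ≈ 0.00043502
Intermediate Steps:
h = 3220/11 (h = (16 - 72*1/22)*23 = (16 - 36/11)*23 = (140/11)*23 = 3220/11 ≈ 292.73)
O = 177004/77 (O = ((-128)² - 1*3220/11)/7 = (16384 - 3220/11)/7 = (⅐)*(177004/11) = 177004/77 ≈ 2298.8)
1/O = 1/(177004/77) = 77/177004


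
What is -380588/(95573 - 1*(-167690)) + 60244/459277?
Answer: -1746541744/1328688361 ≈ -1.3145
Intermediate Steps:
-380588/(95573 - 1*(-167690)) + 60244/459277 = -380588/(95573 + 167690) + 60244*(1/459277) = -380588/263263 + 60244/459277 = -380588*1/263263 + 60244/459277 = -29276/20251 + 60244/459277 = -1746541744/1328688361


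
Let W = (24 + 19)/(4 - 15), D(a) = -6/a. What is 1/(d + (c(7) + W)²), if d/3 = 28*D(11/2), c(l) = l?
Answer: -121/9932 ≈ -0.012183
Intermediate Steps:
W = -43/11 (W = 43/(-11) = 43*(-1/11) = -43/11 ≈ -3.9091)
d = -1008/11 (d = 3*(28*(-6/(11/2))) = 3*(28*(-6/(11*(½)))) = 3*(28*(-6/11/2)) = 3*(28*(-6*2/11)) = 3*(28*(-12/11)) = 3*(-336/11) = -1008/11 ≈ -91.636)
1/(d + (c(7) + W)²) = 1/(-1008/11 + (7 - 43/11)²) = 1/(-1008/11 + (34/11)²) = 1/(-1008/11 + 1156/121) = 1/(-9932/121) = -121/9932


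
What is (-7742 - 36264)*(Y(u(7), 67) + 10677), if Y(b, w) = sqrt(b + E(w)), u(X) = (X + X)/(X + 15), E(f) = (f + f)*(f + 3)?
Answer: -469852062 - 44006*sqrt(1135057)/11 ≈ -4.7411e+8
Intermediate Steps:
E(f) = 2*f*(3 + f) (E(f) = (2*f)*(3 + f) = 2*f*(3 + f))
u(X) = 2*X/(15 + X) (u(X) = (2*X)/(15 + X) = 2*X/(15 + X))
Y(b, w) = sqrt(b + 2*w*(3 + w))
(-7742 - 36264)*(Y(u(7), 67) + 10677) = (-7742 - 36264)*(sqrt(2*7/(15 + 7) + 2*67*(3 + 67)) + 10677) = -44006*(sqrt(2*7/22 + 2*67*70) + 10677) = -44006*(sqrt(2*7*(1/22) + 9380) + 10677) = -44006*(sqrt(7/11 + 9380) + 10677) = -44006*(sqrt(103187/11) + 10677) = -44006*(sqrt(1135057)/11 + 10677) = -44006*(10677 + sqrt(1135057)/11) = -469852062 - 44006*sqrt(1135057)/11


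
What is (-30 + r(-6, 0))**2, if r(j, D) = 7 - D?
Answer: 529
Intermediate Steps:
(-30 + r(-6, 0))**2 = (-30 + (7 - 1*0))**2 = (-30 + (7 + 0))**2 = (-30 + 7)**2 = (-23)**2 = 529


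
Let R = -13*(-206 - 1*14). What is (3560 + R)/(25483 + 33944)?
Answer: 2140/19809 ≈ 0.10803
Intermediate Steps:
R = 2860 (R = -13*(-206 - 14) = -13*(-220) = 2860)
(3560 + R)/(25483 + 33944) = (3560 + 2860)/(25483 + 33944) = 6420/59427 = 6420*(1/59427) = 2140/19809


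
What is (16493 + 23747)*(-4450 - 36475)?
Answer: -1646822000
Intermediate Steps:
(16493 + 23747)*(-4450 - 36475) = 40240*(-40925) = -1646822000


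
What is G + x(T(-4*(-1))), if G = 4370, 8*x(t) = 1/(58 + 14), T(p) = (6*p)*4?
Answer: 2517121/576 ≈ 4370.0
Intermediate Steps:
T(p) = 24*p
x(t) = 1/576 (x(t) = 1/(8*(58 + 14)) = (⅛)/72 = (⅛)*(1/72) = 1/576)
G + x(T(-4*(-1))) = 4370 + 1/576 = 2517121/576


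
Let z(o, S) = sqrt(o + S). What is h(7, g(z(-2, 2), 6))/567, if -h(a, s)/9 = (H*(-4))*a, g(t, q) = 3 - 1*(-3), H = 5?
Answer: 20/9 ≈ 2.2222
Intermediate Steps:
z(o, S) = sqrt(S + o)
g(t, q) = 6 (g(t, q) = 3 + 3 = 6)
h(a, s) = 180*a (h(a, s) = -9*5*(-4)*a = -(-180)*a = 180*a)
h(7, g(z(-2, 2), 6))/567 = (180*7)/567 = 1260*(1/567) = 20/9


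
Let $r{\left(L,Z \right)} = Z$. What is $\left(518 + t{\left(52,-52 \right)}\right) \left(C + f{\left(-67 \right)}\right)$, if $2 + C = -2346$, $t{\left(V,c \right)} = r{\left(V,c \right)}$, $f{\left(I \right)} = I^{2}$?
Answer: $997706$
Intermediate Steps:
$t{\left(V,c \right)} = c$
$C = -2348$ ($C = -2 - 2346 = -2348$)
$\left(518 + t{\left(52,-52 \right)}\right) \left(C + f{\left(-67 \right)}\right) = \left(518 - 52\right) \left(-2348 + \left(-67\right)^{2}\right) = 466 \left(-2348 + 4489\right) = 466 \cdot 2141 = 997706$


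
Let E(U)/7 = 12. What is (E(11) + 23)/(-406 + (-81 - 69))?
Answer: -107/556 ≈ -0.19245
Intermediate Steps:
E(U) = 84 (E(U) = 7*12 = 84)
(E(11) + 23)/(-406 + (-81 - 69)) = (84 + 23)/(-406 + (-81 - 69)) = 107/(-406 - 150) = 107/(-556) = 107*(-1/556) = -107/556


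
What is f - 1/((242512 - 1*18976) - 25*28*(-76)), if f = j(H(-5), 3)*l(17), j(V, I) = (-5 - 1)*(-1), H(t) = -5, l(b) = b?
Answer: 28227071/276736 ≈ 102.00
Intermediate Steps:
j(V, I) = 6 (j(V, I) = -6*(-1) = 6)
f = 102 (f = 6*17 = 102)
f - 1/((242512 - 1*18976) - 25*28*(-76)) = 102 - 1/((242512 - 1*18976) - 25*28*(-76)) = 102 - 1/((242512 - 18976) - 700*(-76)) = 102 - 1/(223536 + 53200) = 102 - 1/276736 = 28227071/276736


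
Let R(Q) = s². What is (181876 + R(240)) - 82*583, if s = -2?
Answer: 134074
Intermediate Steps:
R(Q) = 4 (R(Q) = (-2)² = 4)
(181876 + R(240)) - 82*583 = (181876 + 4) - 82*583 = 181880 - 47806 = 134074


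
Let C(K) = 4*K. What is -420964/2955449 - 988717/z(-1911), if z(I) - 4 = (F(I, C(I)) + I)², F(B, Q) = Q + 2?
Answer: -41339198588665/269713723071037 ≈ -0.15327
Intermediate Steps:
F(B, Q) = 2 + Q
z(I) = 4 + (2 + 5*I)² (z(I) = 4 + ((2 + 4*I) + I)² = 4 + (2 + 5*I)²)
-420964/2955449 - 988717/z(-1911) = -420964/2955449 - 988717/(4 + (2 + 5*(-1911))²) = -420964*1/2955449 - 988717/(4 + (2 - 9555)²) = -420964/2955449 - 988717/(4 + (-9553)²) = -420964/2955449 - 988717/(4 + 91259809) = -420964/2955449 - 988717/91259813 = -41339198588665/269713723071037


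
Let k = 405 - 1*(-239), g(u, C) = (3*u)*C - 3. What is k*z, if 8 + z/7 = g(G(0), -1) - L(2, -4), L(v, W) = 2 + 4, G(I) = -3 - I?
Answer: -36064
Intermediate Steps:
L(v, W) = 6
g(u, C) = -3 + 3*C*u (g(u, C) = 3*C*u - 3 = -3 + 3*C*u)
z = -56 (z = -56 + 7*((-3 + 3*(-1)*(-3 - 1*0)) - 1*6) = -56 + 7*((-3 + 3*(-1)*(-3 + 0)) - 6) = -56 + 7*((-3 + 3*(-1)*(-3)) - 6) = -56 + 7*((-3 + 9) - 6) = -56 + 7*(6 - 6) = -56 + 7*0 = -56 + 0 = -56)
k = 644 (k = 405 + 239 = 644)
k*z = 644*(-56) = -36064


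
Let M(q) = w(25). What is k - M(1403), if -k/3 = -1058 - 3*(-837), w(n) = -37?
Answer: -4322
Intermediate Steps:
k = -4359 (k = -3*(-1058 - 3*(-837)) = -3*(-1058 + 2511) = -3*1453 = -4359)
M(q) = -37
k - M(1403) = -4359 - 1*(-37) = -4359 + 37 = -4322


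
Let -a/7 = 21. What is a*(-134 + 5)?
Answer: 18963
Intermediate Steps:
a = -147 (a = -7*21 = -147)
a*(-134 + 5) = -147*(-134 + 5) = -147*(-129) = 18963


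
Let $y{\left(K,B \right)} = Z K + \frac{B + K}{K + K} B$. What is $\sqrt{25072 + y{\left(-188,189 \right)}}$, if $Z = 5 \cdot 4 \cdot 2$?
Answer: $\frac{\sqrt{620340122}}{188} \approx 132.48$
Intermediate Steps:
$Z = 40$ ($Z = 20 \cdot 2 = 40$)
$y{\left(K,B \right)} = 40 K + \frac{B \left(B + K\right)}{2 K}$ ($y{\left(K,B \right)} = 40 K + \frac{B + K}{K + K} B = 40 K + \frac{B + K}{2 K} B = 40 K + \frac{B \left(B + K\right)}{2 K}$)
$\sqrt{25072 + y{\left(-188,189 \right)}} = \sqrt{25072 + \frac{189^{2} - 188 \left(189 + 80 \left(-188\right)\right)}{2 \left(-188\right)}} = \sqrt{25072 + \frac{1}{2} \left(- \frac{1}{188}\right) \left(35721 - 188 \left(189 - 15040\right)\right)} = \sqrt{25072 + \frac{1}{2} \left(- \frac{1}{188}\right) \left(35721 - -2791988\right)} = \sqrt{25072 + \frac{1}{2} \left(- \frac{1}{188}\right) \left(35721 + 2791988\right)} = \sqrt{25072 + \frac{1}{2} \left(- \frac{1}{188}\right) 2827709} = \sqrt{25072 - \frac{2827709}{376}} = \sqrt{\frac{6599363}{376}} = \frac{\sqrt{620340122}}{188}$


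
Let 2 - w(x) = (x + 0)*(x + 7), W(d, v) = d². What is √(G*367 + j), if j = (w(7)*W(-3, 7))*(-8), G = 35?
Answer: √19757 ≈ 140.56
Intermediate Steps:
w(x) = 2 - x*(7 + x) (w(x) = 2 - (x + 0)*(x + 7) = 2 - x*(7 + x))
j = 6912 (j = ((2 - 1*7² - 7*7)*(-3)²)*(-8) = ((2 - 1*49 - 49)*9)*(-8) = ((2 - 49 - 49)*9)*(-8) = -96*9*(-8) = -864*(-8) = 6912)
√(G*367 + j) = √(35*367 + 6912) = √(12845 + 6912) = √19757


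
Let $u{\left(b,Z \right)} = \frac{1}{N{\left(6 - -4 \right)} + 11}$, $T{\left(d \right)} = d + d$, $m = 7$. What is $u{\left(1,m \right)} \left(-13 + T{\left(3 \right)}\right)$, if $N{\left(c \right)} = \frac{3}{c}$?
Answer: $- \frac{70}{113} \approx -0.61947$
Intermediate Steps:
$T{\left(d \right)} = 2 d$
$u{\left(b,Z \right)} = \frac{10}{113}$ ($u{\left(b,Z \right)} = \frac{1}{\frac{3}{6 - -4} + 11} = \frac{1}{\frac{3}{6 + 4} + 11} = \frac{1}{\frac{3}{10} + 11} = \frac{1}{\frac{113}{10}} = \frac{10}{113}$)
$u{\left(1,m \right)} \left(-13 + T{\left(3 \right)}\right) = \frac{10 \left(-13 + 2 \cdot 3\right)}{113} = \frac{10 \left(-13 + 6\right)}{113} = \frac{10}{113} \left(-7\right) = - \frac{70}{113}$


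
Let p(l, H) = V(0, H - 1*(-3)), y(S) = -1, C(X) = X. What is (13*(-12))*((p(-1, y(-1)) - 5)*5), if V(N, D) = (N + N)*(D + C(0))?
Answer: 3900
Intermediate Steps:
V(N, D) = 2*D*N (V(N, D) = (N + N)*(D + 0) = (2*N)*D = 2*D*N)
p(l, H) = 0 (p(l, H) = 2*(H - 1*(-3))*0 = 2*(H + 3)*0 = 2*(3 + H)*0 = 0)
(13*(-12))*((p(-1, y(-1)) - 5)*5) = (13*(-12))*((0 - 5)*5) = -(-780)*5 = -156*(-25) = 3900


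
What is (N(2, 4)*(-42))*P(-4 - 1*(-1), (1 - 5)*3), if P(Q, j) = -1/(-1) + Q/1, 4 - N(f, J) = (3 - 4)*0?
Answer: 336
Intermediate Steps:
N(f, J) = 4 (N(f, J) = 4 - (3 - 4)*0 = 4 - (-1)*0 = 4 - 1*0 = 4 + 0 = 4)
P(Q, j) = 1 + Q (P(Q, j) = -1*(-1) + Q*1 = 1 + Q)
(N(2, 4)*(-42))*P(-4 - 1*(-1), (1 - 5)*3) = (4*(-42))*(1 + (-4 - 1*(-1))) = -168*(1 + (-4 + 1)) = -168*(1 - 3) = -168*(-2) = 336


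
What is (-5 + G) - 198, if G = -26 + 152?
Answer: -77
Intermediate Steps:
G = 126
(-5 + G) - 198 = (-5 + 126) - 198 = 121 - 198 = -77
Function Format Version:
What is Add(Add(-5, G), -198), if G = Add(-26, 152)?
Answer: -77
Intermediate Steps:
G = 126
Add(Add(-5, G), -198) = Add(Add(-5, 126), -198) = Add(121, -198) = -77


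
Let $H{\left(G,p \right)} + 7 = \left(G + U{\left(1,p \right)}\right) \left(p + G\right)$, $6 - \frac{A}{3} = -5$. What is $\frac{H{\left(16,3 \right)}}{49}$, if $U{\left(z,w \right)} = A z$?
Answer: $\frac{132}{7} \approx 18.857$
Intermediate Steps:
$A = 33$ ($A = 18 - -15 = 18 + 15 = 33$)
$U{\left(z,w \right)} = 33 z$
$H{\left(G,p \right)} = -7 + \left(33 + G\right) \left(G + p\right)$ ($H{\left(G,p \right)} = -7 + \left(G + 33 \cdot 1\right) \left(p + G\right) = -7 + \left(G + 33\right) \left(G + p\right) = -7 + \left(33 + G\right) \left(G + p\right)$)
$\frac{H{\left(16,3 \right)}}{49} = \frac{-7 + 16^{2} + 33 \cdot 16 + 33 \cdot 3 + 16 \cdot 3}{49} = \left(-7 + 256 + 528 + 99 + 48\right) \frac{1}{49} = 924 \cdot \frac{1}{49} = \frac{132}{7}$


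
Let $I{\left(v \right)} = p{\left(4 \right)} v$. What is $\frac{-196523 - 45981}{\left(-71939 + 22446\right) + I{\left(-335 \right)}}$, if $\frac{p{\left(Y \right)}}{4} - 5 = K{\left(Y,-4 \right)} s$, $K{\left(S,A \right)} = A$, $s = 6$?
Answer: $\frac{242504}{24033} \approx 10.09$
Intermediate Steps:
$p{\left(Y \right)} = -76$ ($p{\left(Y \right)} = 20 + 4 \left(\left(-4\right) 6\right) = 20 + 4 \left(-24\right) = 20 - 96 = -76$)
$I{\left(v \right)} = - 76 v$
$\frac{-196523 - 45981}{\left(-71939 + 22446\right) + I{\left(-335 \right)}} = \frac{-196523 - 45981}{\left(-71939 + 22446\right) - -25460} = - \frac{242504}{-49493 + 25460} = - \frac{242504}{-24033} = \left(-242504\right) \left(- \frac{1}{24033}\right) = \frac{242504}{24033}$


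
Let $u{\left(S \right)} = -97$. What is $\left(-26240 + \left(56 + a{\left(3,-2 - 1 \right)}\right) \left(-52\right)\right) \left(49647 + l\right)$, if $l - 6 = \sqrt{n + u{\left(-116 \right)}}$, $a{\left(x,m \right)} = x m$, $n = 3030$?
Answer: $-1424246652 - 28684 \sqrt{2933} \approx -1.4258 \cdot 10^{9}$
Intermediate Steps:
$a{\left(x,m \right)} = m x$
$l = 6 + \sqrt{2933}$ ($l = 6 + \sqrt{3030 - 97} = 6 + \sqrt{2933} \approx 60.157$)
$\left(-26240 + \left(56 + a{\left(3,-2 - 1 \right)}\right) \left(-52\right)\right) \left(49647 + l\right) = \left(-26240 + \left(56 + \left(-2 - 1\right) 3\right) \left(-52\right)\right) \left(49647 + \left(6 + \sqrt{2933}\right)\right) = \left(-26240 + \left(56 + \left(-2 - 1\right) 3\right) \left(-52\right)\right) \left(49653 + \sqrt{2933}\right) = \left(-26240 + \left(56 - 9\right) \left(-52\right)\right) \left(49653 + \sqrt{2933}\right) = \left(-26240 + 47 \left(-52\right)\right) \left(49653 + \sqrt{2933}\right) = \left(-26240 - 2444\right) \left(49653 + \sqrt{2933}\right) = - 28684 \left(49653 + \sqrt{2933}\right) = -1424246652 - 28684 \sqrt{2933}$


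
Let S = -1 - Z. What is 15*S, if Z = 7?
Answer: -120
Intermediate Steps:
S = -8 (S = -1 - 1*7 = -1 - 7 = -8)
15*S = 15*(-8) = -120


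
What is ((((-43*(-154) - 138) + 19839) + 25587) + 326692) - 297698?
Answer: 80904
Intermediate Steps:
((((-43*(-154) - 138) + 19839) + 25587) + 326692) - 297698 = ((((6622 - 138) + 19839) + 25587) + 326692) - 297698 = (((6484 + 19839) + 25587) + 326692) - 297698 = ((26323 + 25587) + 326692) - 297698 = (51910 + 326692) - 297698 = 378602 - 297698 = 80904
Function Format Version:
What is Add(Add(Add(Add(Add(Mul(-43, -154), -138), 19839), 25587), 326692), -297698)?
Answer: 80904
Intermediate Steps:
Add(Add(Add(Add(Add(Mul(-43, -154), -138), 19839), 25587), 326692), -297698) = Add(Add(Add(Add(Add(6622, -138), 19839), 25587), 326692), -297698) = Add(Add(Add(Add(6484, 19839), 25587), 326692), -297698) = Add(Add(Add(26323, 25587), 326692), -297698) = Add(Add(51910, 326692), -297698) = Add(378602, -297698) = 80904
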